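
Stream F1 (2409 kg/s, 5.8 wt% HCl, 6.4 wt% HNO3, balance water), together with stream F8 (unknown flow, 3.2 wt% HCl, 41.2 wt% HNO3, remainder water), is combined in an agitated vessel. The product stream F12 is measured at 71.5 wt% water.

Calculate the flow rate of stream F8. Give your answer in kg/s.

Let F8 be the unknown flow. Total out = 2409 + F8.
water balance: 2115.1 + 0.556·F8 = 0.715·(2409 + F8)
(0.556 − 0.715)·F8 = 0.715×2409 − 2115.1 = -392.67
F8 = -392.67 / -0.159 = 2469.6 kg/s

2470 kg/s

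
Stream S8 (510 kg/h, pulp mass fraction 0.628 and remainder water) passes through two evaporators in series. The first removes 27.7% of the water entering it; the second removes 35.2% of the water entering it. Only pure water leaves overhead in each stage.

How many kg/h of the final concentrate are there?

409.2 kg/h

water in feed = 510×0.372 = 189.72 kg/h.
After stage 1: water left = (1−0.277)×189.72 = 137.17; stream total = 457.45 kg/h.
After stage 2: water left = (1−0.352)×137.17 = 88.885; final concentrate = 409.16 kg/h.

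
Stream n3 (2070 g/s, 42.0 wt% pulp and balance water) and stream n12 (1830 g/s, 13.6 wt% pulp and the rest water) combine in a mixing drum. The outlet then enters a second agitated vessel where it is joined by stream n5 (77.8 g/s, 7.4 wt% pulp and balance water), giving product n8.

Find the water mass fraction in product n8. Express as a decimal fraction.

Overall, product flow = 3977.8 g/s.
water in = 2070×0.580 + 1830×0.864 + 77.8×0.926 = 2853.8 g/s.
water fraction in n8 = 0.717.

0.717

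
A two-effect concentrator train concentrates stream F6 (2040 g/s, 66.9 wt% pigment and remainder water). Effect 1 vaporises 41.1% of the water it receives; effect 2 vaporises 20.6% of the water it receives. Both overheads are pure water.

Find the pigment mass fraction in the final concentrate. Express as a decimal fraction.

0.812

water in feed = 2040×0.331 = 675.24 g/s.
After stage 1: water left = (1−0.411)×675.24 = 397.72; stream total = 1762.5 g/s.
After stage 2: water left = (1−0.206)×397.72 = 315.79; final concentrate = 1680.5 g/s.
pigment fraction = 1364.8/1680.5 = 0.812.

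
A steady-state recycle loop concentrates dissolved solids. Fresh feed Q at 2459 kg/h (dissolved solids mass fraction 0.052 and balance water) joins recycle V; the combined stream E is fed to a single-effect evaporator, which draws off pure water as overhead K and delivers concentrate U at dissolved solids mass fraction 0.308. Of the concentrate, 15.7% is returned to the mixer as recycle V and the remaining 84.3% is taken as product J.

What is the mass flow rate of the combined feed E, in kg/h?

2536 kg/h

Overall dissolved solids balance (none leaves overhead): dissolved solids in fresh feed = dissolved solids in product, i.e. 2459×0.052 = (1−0.157)·U·0.308.
U = 127.87/(0.308×0.843) = 492.47 kg/h.
Recycle V = 0.157×492.47 = 77.318 kg/h.
Combined feed E = 2459 + 77.318 = 2536.3 kg/h.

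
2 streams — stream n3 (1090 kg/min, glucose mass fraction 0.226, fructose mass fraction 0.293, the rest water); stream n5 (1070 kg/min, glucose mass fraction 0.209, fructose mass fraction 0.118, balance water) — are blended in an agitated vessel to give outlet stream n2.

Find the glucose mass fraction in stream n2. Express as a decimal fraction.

Total flow out = 1090 + 1070 = 2160 kg/min.
glucose in = 1090×0.226 + 1070×0.209 = 469.97 kg/min.
glucose mass fraction in n2 = 469.97/2160 = 0.218.

0.218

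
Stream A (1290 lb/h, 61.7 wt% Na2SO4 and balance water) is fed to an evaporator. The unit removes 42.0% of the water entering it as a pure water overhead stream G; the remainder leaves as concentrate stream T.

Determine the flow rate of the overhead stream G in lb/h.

water entering = 1290×0.383 = 494.07 lb/h; overhead removed = 0.420×494.07 = 207.51 lb/h.

207.5 lb/h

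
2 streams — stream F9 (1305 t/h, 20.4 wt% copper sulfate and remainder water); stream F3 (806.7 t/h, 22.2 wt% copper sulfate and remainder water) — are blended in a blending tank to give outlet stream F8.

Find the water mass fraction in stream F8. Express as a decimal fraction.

Total flow out = 1305 + 806.7 = 2111.7 t/h.
water in = 1305×0.796 + 806.7×0.778 = 1666.4 t/h.
water mass fraction in F8 = 1666.4/2111.7 = 0.7891.

0.7891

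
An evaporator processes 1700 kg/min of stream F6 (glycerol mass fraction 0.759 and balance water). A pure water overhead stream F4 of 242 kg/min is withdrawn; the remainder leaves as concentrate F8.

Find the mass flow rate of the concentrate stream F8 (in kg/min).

Concentrate = 1700 − 242 = 1458 kg/min.

1458 kg/min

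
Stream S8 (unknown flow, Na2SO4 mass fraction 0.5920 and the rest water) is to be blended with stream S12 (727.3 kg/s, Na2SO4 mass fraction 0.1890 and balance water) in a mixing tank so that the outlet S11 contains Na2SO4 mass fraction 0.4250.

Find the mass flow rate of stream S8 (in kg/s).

1028 kg/s

Let S8 be the unknown flow. Total out = 727.3 + S8.
Na2SO4 balance: 137.46 + 0.592·S8 = 0.425·(727.3 + S8)
(0.592 − 0.425)·S8 = 0.425×727.3 − 137.46 = 171.64
S8 = 171.64 / 0.167 = 1027.8 kg/s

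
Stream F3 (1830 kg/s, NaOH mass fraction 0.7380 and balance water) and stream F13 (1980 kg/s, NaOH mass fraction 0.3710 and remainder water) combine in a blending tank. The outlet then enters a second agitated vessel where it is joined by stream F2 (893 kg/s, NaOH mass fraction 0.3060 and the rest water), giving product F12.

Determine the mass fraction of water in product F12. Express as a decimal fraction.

0.4985

Overall, product flow = 4703 kg/s.
water in = 1830×0.262 + 1980×0.629 + 893×0.694 = 2344.6 kg/s.
water fraction in F12 = 0.4985.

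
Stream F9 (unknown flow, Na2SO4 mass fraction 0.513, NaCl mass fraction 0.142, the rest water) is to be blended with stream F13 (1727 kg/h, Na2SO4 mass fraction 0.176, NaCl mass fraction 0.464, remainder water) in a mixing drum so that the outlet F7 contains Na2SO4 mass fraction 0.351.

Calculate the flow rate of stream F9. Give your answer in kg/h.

1866 kg/h

Let F9 be the unknown flow. Total out = 1727 + F9.
Na2SO4 balance: 303.95 + 0.513·F9 = 0.351·(1727 + F9)
(0.513 − 0.351)·F9 = 0.351×1727 − 303.95 = 302.22
F9 = 302.22 / 0.162 = 1865.6 kg/h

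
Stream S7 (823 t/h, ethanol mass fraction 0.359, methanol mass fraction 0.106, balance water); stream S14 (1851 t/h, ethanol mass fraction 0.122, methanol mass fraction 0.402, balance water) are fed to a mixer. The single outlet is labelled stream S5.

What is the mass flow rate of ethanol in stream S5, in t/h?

ethanol out = ethanol in = 823×0.359 + 1851×0.122 = 521.28 t/h.

521.3 t/h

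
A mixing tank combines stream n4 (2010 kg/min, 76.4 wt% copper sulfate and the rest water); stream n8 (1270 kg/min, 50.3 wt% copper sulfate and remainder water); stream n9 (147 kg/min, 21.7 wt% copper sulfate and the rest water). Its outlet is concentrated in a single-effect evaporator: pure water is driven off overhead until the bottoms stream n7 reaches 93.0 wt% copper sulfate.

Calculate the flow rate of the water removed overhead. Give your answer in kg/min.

1055 kg/min

copper sulfate entering = 2010×0.764 + 1270×0.503 + 147×0.217 = 2206.3 kg/min.
All copper sulfate reports to n7, so n7 = 2206.3/0.930 = 2372.4 kg/min.
Total feed = 3427 kg/min; overhead = 3427 − 2372.4 = 1054.6 kg/min.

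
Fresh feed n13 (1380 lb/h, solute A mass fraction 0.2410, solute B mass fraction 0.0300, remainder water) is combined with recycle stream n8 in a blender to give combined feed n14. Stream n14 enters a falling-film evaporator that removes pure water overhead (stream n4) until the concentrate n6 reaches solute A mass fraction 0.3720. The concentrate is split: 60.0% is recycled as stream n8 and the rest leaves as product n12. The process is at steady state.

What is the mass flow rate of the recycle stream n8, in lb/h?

Overall solute A balance (none leaves overhead): solute A in fresh feed = solute A in product, i.e. 1380×0.241 = (1−0.600)·n6·0.372.
n6 = 332.58/(0.372×0.400) = 2235.1 lb/h.
Recycle n8 = 0.600×2235.1 = 1341 lb/h.

1341 lb/h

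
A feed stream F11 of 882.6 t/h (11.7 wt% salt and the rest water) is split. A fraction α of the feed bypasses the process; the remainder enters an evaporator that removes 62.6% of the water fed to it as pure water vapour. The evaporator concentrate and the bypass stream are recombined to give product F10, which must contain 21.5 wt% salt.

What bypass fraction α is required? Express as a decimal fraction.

0.175

All 882.6×0.117 = 103.26 t/h of salt reaches F10, so F10 = 103.26/0.215 = 480.3 t/h and vapour = 402.3 t/h.
The evaporator receives (1−α)·882.6 of feed at 0.883 water and removes 0.626 of that water:
0.626×0.883×(1−α)×882.6 = 402.3
(1−α) = 402.3/487.86 = 0.8246;  α = 0.1754.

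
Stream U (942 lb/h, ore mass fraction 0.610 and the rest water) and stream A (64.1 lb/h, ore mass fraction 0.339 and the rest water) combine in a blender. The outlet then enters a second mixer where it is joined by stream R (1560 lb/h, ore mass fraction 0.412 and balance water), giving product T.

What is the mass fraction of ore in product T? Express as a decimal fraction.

Overall, product flow = 2566.1 lb/h.
ore in = 942×0.610 + 64.1×0.339 + 1560×0.412 = 1239.1 lb/h.
ore fraction in T = 0.483.

0.483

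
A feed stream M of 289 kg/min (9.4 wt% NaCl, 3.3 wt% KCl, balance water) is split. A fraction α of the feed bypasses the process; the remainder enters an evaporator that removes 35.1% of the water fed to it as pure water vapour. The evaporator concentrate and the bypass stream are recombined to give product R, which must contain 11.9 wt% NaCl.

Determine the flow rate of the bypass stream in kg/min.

All 289×0.094 = 27.166 kg/min of NaCl reaches R, so R = 27.166/0.119 = 228.29 kg/min and vapour = 60.714 kg/min.
The evaporator receives (1−α)·289 of feed at 0.873 water and removes 0.351 of that water:
0.351×0.873×(1−α)×289 = 60.714
(1−α) = 60.714/88.556 = 0.6856;  α = 0.3144.
Bypass flow = 0.3144×289 = 90.861 kg/min.

90.86 kg/min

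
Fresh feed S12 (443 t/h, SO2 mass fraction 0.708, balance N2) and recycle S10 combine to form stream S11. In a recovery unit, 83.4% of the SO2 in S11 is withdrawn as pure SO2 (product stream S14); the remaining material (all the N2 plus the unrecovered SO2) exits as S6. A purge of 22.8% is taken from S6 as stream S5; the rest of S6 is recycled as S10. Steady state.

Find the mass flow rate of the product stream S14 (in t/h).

SO2 in S11: m_A = 443×0.708 + (1−0.228)·(1−0.834)·m_A, so m_A = 313.64/0.8718 = 359.75 t/h.
Product S14 = 0.834×359.75 = 300.03 t/h.

300 t/h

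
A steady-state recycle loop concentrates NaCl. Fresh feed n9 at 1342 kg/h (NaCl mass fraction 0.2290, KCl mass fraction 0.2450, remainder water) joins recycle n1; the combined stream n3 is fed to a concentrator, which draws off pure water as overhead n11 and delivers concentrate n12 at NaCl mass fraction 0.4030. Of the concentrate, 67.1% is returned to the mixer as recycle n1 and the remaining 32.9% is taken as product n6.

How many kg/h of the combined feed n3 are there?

2897 kg/h

Overall NaCl balance (none leaves overhead): NaCl in fresh feed = NaCl in product, i.e. 1342×0.229 = (1−0.671)·n12·0.403.
n12 = 307.32/(0.403×0.329) = 2317.9 kg/h.
Recycle n1 = 0.671×2317.9 = 1555.3 kg/h.
Combined feed n3 = 1342 + 1555.3 = 2897.3 kg/h.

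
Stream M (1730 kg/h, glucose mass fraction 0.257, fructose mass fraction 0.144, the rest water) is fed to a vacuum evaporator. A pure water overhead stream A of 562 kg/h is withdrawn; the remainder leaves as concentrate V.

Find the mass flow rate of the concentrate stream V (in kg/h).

Concentrate = 1730 − 562 = 1168 kg/h.

1168 kg/h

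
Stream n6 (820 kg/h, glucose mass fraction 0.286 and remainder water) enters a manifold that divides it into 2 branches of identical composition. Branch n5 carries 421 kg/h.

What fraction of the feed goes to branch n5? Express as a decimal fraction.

Fraction to n5 = 421/820 = 0.5134.

0.513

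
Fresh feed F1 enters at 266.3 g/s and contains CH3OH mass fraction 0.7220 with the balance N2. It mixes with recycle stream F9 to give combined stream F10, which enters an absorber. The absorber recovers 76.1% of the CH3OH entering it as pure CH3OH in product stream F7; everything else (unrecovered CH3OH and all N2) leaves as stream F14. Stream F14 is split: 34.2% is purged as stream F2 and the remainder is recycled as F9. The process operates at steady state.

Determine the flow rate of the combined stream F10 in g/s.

N2 enters only via F1 and leaves only via the purge: 266.3×0.278 = 0.342×(N2 in F14), and the absorber passes all N2, so N2 in F10 = N2 in F14 = 216.47 g/s.
CH3OH in F10: m_A = 266.3×0.722 + (1−0.342)·(1−0.761)·m_A, so m_A = 192.27/0.8427 = 228.15 g/s.
F10 = 228.15 + 216.47 = 444.61 g/s.

444.6 g/s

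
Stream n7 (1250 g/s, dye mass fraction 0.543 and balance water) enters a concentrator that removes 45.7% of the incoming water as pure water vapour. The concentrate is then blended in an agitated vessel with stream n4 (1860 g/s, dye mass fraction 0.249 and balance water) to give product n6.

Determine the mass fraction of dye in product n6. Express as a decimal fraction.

0.401

Vapour removed = 0.457×0.457×1250 = 261.06 g/s; concentrate = 988.94 g/s.
dye reaching the mixer = 678.75 (from concentrate) + 1860×0.249 = 1141.9 g/s.
Product flow = 988.94 + 1860 = 2848.9 g/s; dye fraction = 0.401.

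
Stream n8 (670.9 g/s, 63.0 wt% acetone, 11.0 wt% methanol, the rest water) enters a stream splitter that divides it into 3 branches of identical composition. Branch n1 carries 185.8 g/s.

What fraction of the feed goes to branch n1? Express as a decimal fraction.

Fraction to n1 = 185.8/670.9 = 0.2769.

0.277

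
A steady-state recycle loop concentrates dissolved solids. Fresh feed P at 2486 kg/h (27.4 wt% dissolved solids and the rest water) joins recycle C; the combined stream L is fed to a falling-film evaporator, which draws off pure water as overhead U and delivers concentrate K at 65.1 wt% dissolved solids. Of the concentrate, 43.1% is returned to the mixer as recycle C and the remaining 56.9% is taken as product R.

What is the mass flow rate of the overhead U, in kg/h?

Overall dissolved solids balance (none leaves overhead): dissolved solids in fresh feed = dissolved solids in product, i.e. 2486×0.274 = (1−0.431)·K·0.651.
K = 681.16/(0.651×0.569) = 1838.9 kg/h.
Recycle C = 0.431×1838.9 = 792.57 kg/h.
Combined feed L = 2486 + 792.57 = 3278.6 kg/h.
Overhead U = L − K = 3278.6 − 1838.9 = 1439.7 kg/h.

1440 kg/h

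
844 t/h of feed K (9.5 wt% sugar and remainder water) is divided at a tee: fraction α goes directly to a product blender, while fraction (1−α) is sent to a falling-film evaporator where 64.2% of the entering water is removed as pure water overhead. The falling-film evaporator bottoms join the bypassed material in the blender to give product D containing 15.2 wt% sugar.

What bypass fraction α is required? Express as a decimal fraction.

0.355

All 844×0.095 = 80.18 t/h of sugar reaches D, so D = 80.18/0.152 = 527.5 t/h and vapour = 316.5 t/h.
The evaporator receives (1−α)·844 of feed at 0.905 water and removes 0.642 of that water:
0.642×0.905×(1−α)×844 = 316.5
(1−α) = 316.5/490.37 = 0.6454;  α = 0.3546.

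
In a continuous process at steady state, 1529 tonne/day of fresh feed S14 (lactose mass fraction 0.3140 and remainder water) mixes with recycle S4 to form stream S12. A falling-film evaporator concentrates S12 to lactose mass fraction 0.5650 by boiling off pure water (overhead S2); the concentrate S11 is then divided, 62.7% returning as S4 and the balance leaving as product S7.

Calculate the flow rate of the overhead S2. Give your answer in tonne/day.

679.3 tonne/day

Overall lactose balance (none leaves overhead): lactose in fresh feed = lactose in product, i.e. 1529×0.314 = (1−0.627)·S11·0.565.
S11 = 480.11/(0.565×0.373) = 2278.1 tonne/day.
Recycle S4 = 0.627×2278.1 = 1428.4 tonne/day.
Combined feed S12 = 1529 + 1428.4 = 2957.4 tonne/day.
Overhead S2 = S12 − S11 = 2957.4 − 2278.1 = 679.25 tonne/day.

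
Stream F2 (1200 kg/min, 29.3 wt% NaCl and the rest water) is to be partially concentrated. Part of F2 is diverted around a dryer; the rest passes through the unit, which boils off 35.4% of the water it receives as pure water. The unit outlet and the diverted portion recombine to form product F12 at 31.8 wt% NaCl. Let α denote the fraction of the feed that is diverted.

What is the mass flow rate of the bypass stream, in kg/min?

823.1 kg/min

All 1200×0.293 = 351.6 kg/min of NaCl reaches F12, so F12 = 351.6/0.318 = 1105.7 kg/min and vapour = 94.34 kg/min.
The evaporator receives (1−α)·1200 of feed at 0.707 water and removes 0.354 of that water:
0.354×0.707×(1−α)×1200 = 94.34
(1−α) = 94.34/300.33 = 0.3141;  α = 0.6859.
Bypass flow = 0.6859×1200 = 823.06 kg/min.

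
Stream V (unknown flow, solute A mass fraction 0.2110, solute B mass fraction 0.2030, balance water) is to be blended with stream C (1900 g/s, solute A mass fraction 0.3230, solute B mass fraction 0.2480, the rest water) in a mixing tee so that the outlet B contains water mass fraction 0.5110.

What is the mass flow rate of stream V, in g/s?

2077 g/s

Let V be the unknown flow. Total out = 1900 + V.
water balance: 815.1 + 0.586·V = 0.511·(1900 + V)
(0.586 − 0.511)·V = 0.511×1900 − 815.1 = 155.8
V = 155.8 / 0.075 = 2077.3 g/s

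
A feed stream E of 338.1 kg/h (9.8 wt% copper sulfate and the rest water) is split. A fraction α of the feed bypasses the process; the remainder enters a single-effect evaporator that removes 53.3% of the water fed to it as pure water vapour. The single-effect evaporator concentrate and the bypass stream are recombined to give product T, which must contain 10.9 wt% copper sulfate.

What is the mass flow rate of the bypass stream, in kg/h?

All 338.1×0.098 = 33.134 kg/h of copper sulfate reaches T, so T = 33.134/0.109 = 303.98 kg/h and vapour = 34.12 kg/h.
The evaporator receives (1−α)·338.1 of feed at 0.902 water and removes 0.533 of that water:
0.533×0.902×(1−α)×338.1 = 34.12
(1−α) = 34.12/162.55 = 0.2099;  α = 0.7901.
Bypass flow = 0.7901×338.1 = 267.13 kg/h.

267.1 kg/h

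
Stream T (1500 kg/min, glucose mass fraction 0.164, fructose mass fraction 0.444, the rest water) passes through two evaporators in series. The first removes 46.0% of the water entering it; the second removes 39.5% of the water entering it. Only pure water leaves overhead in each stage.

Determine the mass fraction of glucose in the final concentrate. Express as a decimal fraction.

0.223

water in feed = 1500×0.392 = 588 kg/min.
After stage 1: water left = (1−0.460)×588 = 317.52; stream total = 1229.5 kg/min.
After stage 2: water left = (1−0.395)×317.52 = 192.1; final concentrate = 1104.1 kg/min.
glucose fraction = 246/1104.1 = 0.223.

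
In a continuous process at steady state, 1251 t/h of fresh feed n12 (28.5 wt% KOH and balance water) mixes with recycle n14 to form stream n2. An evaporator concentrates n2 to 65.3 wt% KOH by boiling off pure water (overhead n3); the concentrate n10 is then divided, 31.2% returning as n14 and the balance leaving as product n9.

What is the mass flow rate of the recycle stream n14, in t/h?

247.6 t/h

Overall KOH balance (none leaves overhead): KOH in fresh feed = KOH in product, i.e. 1251×0.285 = (1−0.312)·n10·0.653.
n10 = 356.53/(0.653×0.688) = 793.6 t/h.
Recycle n14 = 0.312×793.6 = 247.6 t/h.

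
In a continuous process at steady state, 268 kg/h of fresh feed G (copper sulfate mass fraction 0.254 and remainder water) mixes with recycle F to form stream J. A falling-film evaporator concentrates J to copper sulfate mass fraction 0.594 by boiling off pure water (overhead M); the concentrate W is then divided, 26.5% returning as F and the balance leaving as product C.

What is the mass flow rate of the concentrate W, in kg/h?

155.9 kg/h

Overall copper sulfate balance (none leaves overhead): copper sulfate in fresh feed = copper sulfate in product, i.e. 268×0.254 = (1−0.265)·W·0.594.
W = 68.072/(0.594×0.735) = 155.92 kg/h.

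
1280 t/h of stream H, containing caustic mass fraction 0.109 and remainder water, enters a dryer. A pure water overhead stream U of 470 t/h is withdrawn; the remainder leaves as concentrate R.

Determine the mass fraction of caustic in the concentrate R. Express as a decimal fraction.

0.172

caustic is not removed: 1280×0.109 = 139.52 t/h of caustic enters R.
Concentrate = 1280 − 470 = 810 t/h.
Mass fraction = 139.52/810 = 0.172.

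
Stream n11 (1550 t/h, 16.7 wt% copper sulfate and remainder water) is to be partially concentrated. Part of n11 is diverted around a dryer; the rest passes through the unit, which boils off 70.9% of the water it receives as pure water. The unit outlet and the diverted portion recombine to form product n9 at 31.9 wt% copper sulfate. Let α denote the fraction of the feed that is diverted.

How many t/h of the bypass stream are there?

299.5 t/h

All 1550×0.167 = 258.85 t/h of copper sulfate reaches n9, so n9 = 258.85/0.319 = 811.44 t/h and vapour = 738.56 t/h.
The evaporator receives (1−α)·1550 of feed at 0.833 water and removes 0.709 of that water:
0.709×0.833×(1−α)×1550 = 738.56
(1−α) = 738.56/915.43 = 0.8068;  α = 0.1932.
Bypass flow = 0.1932×1550 = 299.47 t/h.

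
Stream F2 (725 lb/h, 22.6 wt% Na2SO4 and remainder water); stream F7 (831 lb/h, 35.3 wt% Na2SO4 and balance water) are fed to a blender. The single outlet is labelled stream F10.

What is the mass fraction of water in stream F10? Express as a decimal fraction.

0.706

Total flow out = 725 + 831 = 1556 lb/h.
water in = 725×0.774 + 831×0.647 = 1098.8 lb/h.
water mass fraction in F10 = 1098.8/1556 = 0.706.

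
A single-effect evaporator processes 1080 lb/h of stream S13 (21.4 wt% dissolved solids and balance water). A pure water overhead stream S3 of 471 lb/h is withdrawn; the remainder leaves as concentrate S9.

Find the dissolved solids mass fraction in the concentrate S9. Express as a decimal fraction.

dissolved solids is not removed: 1080×0.214 = 231.12 lb/h of dissolved solids enters S9.
Concentrate = 1080 − 471 = 609 lb/h.
Mass fraction = 231.12/609 = 0.380.

0.380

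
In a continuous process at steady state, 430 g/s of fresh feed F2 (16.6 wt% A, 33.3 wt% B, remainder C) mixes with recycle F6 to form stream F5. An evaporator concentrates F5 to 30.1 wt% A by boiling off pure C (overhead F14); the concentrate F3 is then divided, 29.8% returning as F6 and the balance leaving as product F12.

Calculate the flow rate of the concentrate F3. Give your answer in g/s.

337.8 g/s

Overall A balance (none leaves overhead): A in fresh feed = A in product, i.e. 430×0.166 = (1−0.298)·F3·0.301.
F3 = 71.38/(0.301×0.702) = 337.81 g/s.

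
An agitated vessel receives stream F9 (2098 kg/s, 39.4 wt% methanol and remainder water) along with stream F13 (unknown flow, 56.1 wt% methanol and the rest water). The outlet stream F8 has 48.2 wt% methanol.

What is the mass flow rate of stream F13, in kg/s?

Let F13 be the unknown flow. Total out = 2098 + F13.
methanol balance: 826.61 + 0.561·F13 = 0.482·(2098 + F13)
(0.561 − 0.482)·F13 = 0.482×2098 − 826.61 = 184.62
F13 = 184.62 / 0.079 = 2337 kg/s

2337 kg/s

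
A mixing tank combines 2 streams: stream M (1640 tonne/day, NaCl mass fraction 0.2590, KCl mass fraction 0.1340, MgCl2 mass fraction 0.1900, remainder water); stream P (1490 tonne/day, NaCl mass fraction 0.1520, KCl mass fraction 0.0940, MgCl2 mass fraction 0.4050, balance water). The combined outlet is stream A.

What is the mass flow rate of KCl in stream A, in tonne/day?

359.8 tonne/day

KCl out = KCl in = 1640×0.134 + 1490×0.094 = 359.82 tonne/day.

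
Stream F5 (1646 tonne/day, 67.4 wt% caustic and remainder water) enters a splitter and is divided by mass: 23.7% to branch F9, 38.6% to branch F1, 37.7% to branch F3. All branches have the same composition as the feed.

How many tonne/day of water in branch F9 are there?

Branch F9 total = 0.237×1646 = 390.1 tonne/day.
water in F9 = 0.326×390.1 = 127.17 tonne/day.

127.2 tonne/day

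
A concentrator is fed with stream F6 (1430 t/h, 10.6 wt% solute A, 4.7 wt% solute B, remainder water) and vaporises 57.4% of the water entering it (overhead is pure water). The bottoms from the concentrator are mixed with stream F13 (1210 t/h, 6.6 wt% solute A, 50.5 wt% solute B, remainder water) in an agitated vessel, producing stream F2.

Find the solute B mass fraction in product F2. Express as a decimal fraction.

0.349

Vapour removed = 0.574×0.847×1430 = 695.23 t/h; concentrate = 734.77 t/h.
solute B reaching the mixer = 67.21 (from concentrate) + 1210×0.505 = 678.26 t/h.
Product flow = 734.77 + 1210 = 1944.8 t/h; solute B fraction = 0.349.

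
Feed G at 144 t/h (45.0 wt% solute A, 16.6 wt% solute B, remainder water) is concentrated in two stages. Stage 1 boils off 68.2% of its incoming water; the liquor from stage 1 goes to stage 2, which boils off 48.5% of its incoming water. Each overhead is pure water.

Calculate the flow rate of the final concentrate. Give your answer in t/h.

water in feed = 144×0.384 = 55.296 t/h.
After stage 1: water left = (1−0.682)×55.296 = 17.584; stream total = 106.29 t/h.
After stage 2: water left = (1−0.485)×17.584 = 9.0558; final concentrate = 97.76 t/h.

97.76 t/h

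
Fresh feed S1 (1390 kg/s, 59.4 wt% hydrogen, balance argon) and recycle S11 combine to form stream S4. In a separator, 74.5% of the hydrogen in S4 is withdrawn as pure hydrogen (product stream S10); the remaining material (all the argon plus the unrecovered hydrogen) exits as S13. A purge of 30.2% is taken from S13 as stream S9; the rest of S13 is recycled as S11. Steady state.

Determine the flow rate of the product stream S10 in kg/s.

748.3 kg/s

hydrogen in S4: m_A = 1390×0.594 + (1−0.302)·(1−0.745)·m_A, so m_A = 825.66/0.8220 = 1004.4 kg/s.
Product S10 = 0.745×1004.4 = 748.31 kg/s.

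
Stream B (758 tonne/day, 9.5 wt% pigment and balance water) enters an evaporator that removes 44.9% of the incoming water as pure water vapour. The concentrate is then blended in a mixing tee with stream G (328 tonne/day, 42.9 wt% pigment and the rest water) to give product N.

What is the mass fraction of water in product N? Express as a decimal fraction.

Vapour removed = 0.449×0.905×758 = 308.01 tonne/day; concentrate = 449.99 tonne/day.
water reaching the mixer = 377.98 (from concentrate) + 328×0.571 = 565.27 tonne/day.
Product flow = 449.99 + 328 = 777.99 tonne/day; water fraction = 0.7266.

0.7266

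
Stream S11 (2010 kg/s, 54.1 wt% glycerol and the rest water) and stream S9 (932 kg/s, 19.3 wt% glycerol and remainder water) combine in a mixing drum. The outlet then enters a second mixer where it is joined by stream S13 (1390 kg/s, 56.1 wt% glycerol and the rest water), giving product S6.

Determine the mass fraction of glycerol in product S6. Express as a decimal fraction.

Overall, product flow = 4332 kg/s.
glycerol in = 2010×0.541 + 932×0.193 + 1390×0.561 = 2047.1 kg/s.
glycerol fraction in S6 = 0.4725.

0.4725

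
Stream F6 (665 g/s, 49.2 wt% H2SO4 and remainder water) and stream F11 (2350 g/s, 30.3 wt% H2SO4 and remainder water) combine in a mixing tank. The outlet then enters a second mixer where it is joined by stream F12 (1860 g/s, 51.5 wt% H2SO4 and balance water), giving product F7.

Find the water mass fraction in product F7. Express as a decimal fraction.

0.5903

Overall, product flow = 4875 g/s.
water in = 665×0.508 + 2350×0.697 + 1860×0.485 = 2877.9 g/s.
water fraction in F7 = 0.5903.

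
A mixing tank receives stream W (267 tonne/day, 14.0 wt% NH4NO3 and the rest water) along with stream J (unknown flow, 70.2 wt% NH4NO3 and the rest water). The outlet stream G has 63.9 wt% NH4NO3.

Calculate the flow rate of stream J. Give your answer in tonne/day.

2115 tonne/day

Let J be the unknown flow. Total out = 267 + J.
NH4NO3 balance: 37.38 + 0.702·J = 0.639·(267 + J)
(0.702 − 0.639)·J = 0.639×267 − 37.38 = 133.23
J = 133.23 / 0.063 = 2114.8 tonne/day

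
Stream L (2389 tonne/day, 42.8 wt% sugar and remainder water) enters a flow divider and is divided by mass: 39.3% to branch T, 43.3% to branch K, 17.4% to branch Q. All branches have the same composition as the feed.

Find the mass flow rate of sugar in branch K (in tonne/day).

Branch K total = 0.433×2389 = 1034.4 tonne/day.
sugar in K = 0.428×1034.4 = 442.74 tonne/day.

442.7 tonne/day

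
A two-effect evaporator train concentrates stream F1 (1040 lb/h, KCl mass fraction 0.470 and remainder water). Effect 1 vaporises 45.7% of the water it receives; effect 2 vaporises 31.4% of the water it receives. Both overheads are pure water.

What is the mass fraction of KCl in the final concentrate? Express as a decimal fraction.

water in feed = 1040×0.530 = 551.2 lb/h.
After stage 1: water left = (1−0.457)×551.2 = 299.3; stream total = 788.1 lb/h.
After stage 2: water left = (1−0.314)×299.3 = 205.32; final concentrate = 694.12 lb/h.
KCl fraction = 488.8/694.12 = 0.704.

0.704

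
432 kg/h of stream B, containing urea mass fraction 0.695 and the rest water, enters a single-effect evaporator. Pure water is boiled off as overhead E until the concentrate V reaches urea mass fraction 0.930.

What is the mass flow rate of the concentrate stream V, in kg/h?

urea is conserved: 432×0.695 = 300.24 kg/h all reports to the concentrate.
Concentrate = 300.24/(target fraction) = 322.84 kg/h.

322.8 kg/h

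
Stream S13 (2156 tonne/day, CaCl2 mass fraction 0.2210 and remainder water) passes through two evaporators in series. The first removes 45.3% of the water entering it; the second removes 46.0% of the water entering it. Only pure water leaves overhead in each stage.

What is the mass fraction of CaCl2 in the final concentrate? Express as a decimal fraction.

water in feed = 2156×0.779 = 1679.5 tonne/day.
After stage 1: water left = (1−0.453)×1679.5 = 918.7; stream total = 1395.2 tonne/day.
After stage 2: water left = (1−0.460)×918.7 = 496.1; final concentrate = 972.57 tonne/day.
CaCl2 fraction = 476.48/972.57 = 0.4899.

0.4899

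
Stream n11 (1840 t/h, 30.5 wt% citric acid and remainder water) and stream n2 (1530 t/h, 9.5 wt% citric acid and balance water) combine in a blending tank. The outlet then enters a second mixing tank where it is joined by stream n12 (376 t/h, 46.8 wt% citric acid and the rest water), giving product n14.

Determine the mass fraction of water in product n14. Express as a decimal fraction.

Overall, product flow = 3746 t/h.
water in = 1840×0.695 + 1530×0.905 + 376×0.532 = 2863.5 t/h.
water fraction in n14 = 0.7644.

0.7644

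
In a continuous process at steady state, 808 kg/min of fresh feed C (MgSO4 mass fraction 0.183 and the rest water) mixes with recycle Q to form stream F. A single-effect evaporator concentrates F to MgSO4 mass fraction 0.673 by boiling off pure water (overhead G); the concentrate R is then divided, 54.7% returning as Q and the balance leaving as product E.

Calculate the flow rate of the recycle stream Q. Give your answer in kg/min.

265.3 kg/min

Overall MgSO4 balance (none leaves overhead): MgSO4 in fresh feed = MgSO4 in product, i.e. 808×0.183 = (1−0.547)·R·0.673.
R = 147.86/(0.673×0.453) = 485.01 kg/min.
Recycle Q = 0.547×485.01 = 265.3 kg/min.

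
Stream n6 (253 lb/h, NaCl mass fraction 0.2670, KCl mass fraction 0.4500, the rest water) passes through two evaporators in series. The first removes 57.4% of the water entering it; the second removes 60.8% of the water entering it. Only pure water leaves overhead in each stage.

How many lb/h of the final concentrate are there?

water in feed = 253×0.283 = 71.599 lb/h.
After stage 1: water left = (1−0.574)×71.599 = 30.501; stream total = 211.9 lb/h.
After stage 2: water left = (1−0.608)×30.501 = 11.956; final concentrate = 193.36 lb/h.

193.4 lb/h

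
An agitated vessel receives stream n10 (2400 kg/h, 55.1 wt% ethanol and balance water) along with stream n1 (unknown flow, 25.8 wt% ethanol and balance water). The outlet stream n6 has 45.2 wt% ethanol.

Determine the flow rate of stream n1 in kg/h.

Let n1 be the unknown flow. Total out = 2400 + n1.
ethanol balance: 1322.4 + 0.258·n1 = 0.452·(2400 + n1)
(0.258 − 0.452)·n1 = 0.452×2400 − 1322.4 = -237.6
n1 = -237.6 / -0.194 = 1224.7 kg/h

1225 kg/h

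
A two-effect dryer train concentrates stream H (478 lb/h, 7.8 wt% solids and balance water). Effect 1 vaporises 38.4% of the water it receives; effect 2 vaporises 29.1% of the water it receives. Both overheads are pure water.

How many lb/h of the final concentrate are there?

229.8 lb/h

water in feed = 478×0.922 = 440.72 lb/h.
After stage 1: water left = (1−0.384)×440.72 = 271.48; stream total = 308.77 lb/h.
After stage 2: water left = (1−0.291)×271.48 = 192.48; final concentrate = 229.76 lb/h.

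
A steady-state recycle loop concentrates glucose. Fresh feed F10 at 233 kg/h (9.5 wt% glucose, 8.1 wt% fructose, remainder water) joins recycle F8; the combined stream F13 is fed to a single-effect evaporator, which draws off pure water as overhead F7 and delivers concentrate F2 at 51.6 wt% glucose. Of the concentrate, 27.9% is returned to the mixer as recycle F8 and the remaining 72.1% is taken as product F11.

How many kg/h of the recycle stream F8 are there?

16.6 kg/h

Overall glucose balance (none leaves overhead): glucose in fresh feed = glucose in product, i.e. 233×0.095 = (1−0.279)·F2·0.516.
F2 = 22.135/(0.516×0.721) = 59.497 kg/h.
Recycle F8 = 0.279×59.497 = 16.6 kg/h.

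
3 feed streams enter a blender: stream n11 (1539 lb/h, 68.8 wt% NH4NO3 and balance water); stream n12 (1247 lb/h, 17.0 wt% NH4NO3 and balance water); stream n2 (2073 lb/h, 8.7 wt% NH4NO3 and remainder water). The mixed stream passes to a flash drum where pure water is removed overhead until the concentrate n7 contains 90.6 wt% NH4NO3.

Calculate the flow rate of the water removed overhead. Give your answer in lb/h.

3257 lb/h

NH4NO3 entering = 1539×0.688 + 1247×0.170 + 2073×0.087 = 1451.2 lb/h.
All NH4NO3 reports to n7, so n7 = 1451.2/0.906 = 1601.7 lb/h.
Total feed = 4859 lb/h; overhead = 4859 − 1601.7 = 3257.3 lb/h.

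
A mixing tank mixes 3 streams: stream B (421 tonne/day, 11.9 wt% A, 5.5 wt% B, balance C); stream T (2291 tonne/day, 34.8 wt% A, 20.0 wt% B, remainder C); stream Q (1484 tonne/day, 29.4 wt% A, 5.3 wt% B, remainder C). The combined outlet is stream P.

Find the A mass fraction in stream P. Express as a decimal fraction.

0.3059

Total flow out = 421 + 2291 + 1484 = 4196 tonne/day.
A in = 421×0.119 + 2291×0.348 + 1484×0.294 = 1283.7 tonne/day.
A mass fraction in P = 1283.7/4196 = 0.3059.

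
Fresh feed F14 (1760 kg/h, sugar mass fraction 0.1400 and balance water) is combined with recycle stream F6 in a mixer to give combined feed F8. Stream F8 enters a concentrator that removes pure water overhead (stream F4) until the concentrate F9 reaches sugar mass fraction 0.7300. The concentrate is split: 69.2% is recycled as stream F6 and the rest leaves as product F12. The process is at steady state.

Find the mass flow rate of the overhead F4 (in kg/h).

Overall sugar balance (none leaves overhead): sugar in fresh feed = sugar in product, i.e. 1760×0.140 = (1−0.692)·F9·0.730.
F9 = 246.4/(0.730×0.308) = 1095.9 kg/h.
Recycle F6 = 0.692×1095.9 = 758.36 kg/h.
Combined feed F8 = 1760 + 758.36 = 2518.4 kg/h.
Overhead F4 = F8 − F9 = 2518.4 − 1095.9 = 1422.5 kg/h.

1422 kg/h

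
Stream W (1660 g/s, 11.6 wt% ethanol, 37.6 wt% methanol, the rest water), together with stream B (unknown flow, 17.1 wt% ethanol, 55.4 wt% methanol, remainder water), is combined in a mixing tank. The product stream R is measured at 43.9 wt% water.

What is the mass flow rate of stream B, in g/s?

698.4 g/s

Let B be the unknown flow. Total out = 1660 + B.
water balance: 843.28 + 0.275·B = 0.439·(1660 + B)
(0.275 − 0.439)·B = 0.439×1660 − 843.28 = -114.54
B = -114.54 / -0.164 = 698.41 g/s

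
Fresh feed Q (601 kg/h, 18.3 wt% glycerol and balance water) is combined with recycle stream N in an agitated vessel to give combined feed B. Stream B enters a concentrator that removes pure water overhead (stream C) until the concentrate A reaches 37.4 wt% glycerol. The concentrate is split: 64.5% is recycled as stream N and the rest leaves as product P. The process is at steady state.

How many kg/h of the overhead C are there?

Overall glycerol balance (none leaves overhead): glycerol in fresh feed = glycerol in product, i.e. 601×0.183 = (1−0.645)·A·0.374.
A = 109.98/(0.374×0.355) = 828.37 kg/h.
Recycle N = 0.645×828.37 = 534.3 kg/h.
Combined feed B = 601 + 534.3 = 1135.3 kg/h.
Overhead C = B − A = 1135.3 − 828.37 = 306.93 kg/h.

306.9 kg/h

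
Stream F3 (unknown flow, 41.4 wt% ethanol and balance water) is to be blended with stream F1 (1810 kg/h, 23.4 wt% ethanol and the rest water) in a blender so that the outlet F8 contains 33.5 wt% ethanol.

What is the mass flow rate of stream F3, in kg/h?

Let F3 be the unknown flow. Total out = 1810 + F3.
ethanol balance: 423.54 + 0.414·F3 = 0.335·(1810 + F3)
(0.414 − 0.335)·F3 = 0.335×1810 − 423.54 = 182.81
F3 = 182.81 / 0.079 = 2314.1 kg/h

2314 kg/h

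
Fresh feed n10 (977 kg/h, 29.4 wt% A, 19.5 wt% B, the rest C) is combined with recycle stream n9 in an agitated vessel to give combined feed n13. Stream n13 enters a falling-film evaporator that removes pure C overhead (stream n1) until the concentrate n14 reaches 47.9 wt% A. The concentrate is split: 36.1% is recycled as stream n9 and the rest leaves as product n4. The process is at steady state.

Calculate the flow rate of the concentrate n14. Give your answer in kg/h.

938.4 kg/h

Overall A balance (none leaves overhead): A in fresh feed = A in product, i.e. 977×0.294 = (1−0.361)·n14·0.479.
n14 = 287.24/(0.479×0.639) = 938.44 kg/h.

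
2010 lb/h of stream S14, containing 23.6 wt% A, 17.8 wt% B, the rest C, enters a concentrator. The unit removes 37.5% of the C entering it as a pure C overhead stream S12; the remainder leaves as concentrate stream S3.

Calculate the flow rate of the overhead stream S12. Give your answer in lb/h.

C entering = 2010×0.586 = 1177.9 lb/h; overhead removed = 0.375×1177.9 = 441.7 lb/h.

441.7 lb/h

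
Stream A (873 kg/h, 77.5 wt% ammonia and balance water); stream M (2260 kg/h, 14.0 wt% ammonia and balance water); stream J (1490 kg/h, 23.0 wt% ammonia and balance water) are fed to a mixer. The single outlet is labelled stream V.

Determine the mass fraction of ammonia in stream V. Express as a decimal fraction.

Total flow out = 873 + 2260 + 1490 = 4623 kg/h.
ammonia in = 873×0.775 + 2260×0.140 + 1490×0.230 = 1335.7 kg/h.
ammonia mass fraction in V = 1335.7/4623 = 0.289.

0.289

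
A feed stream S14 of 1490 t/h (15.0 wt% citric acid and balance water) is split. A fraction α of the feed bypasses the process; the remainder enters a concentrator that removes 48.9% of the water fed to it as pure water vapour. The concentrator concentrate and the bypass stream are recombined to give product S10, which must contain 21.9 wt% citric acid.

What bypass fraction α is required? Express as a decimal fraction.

0.242

All 1490×0.150 = 223.5 t/h of citric acid reaches S10, so S10 = 223.5/0.219 = 1020.5 t/h and vapour = 469.45 t/h.
The evaporator receives (1−α)·1490 of feed at 0.850 water and removes 0.489 of that water:
0.489×0.850×(1−α)×1490 = 469.45
(1−α) = 469.45/619.32 = 0.7580;  α = 0.2420.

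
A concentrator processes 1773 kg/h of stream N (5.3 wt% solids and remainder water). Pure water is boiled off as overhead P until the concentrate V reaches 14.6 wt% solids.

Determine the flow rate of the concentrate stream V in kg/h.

solids is conserved: 1773×0.053 = 93.969 kg/h all reports to the concentrate.
Concentrate = 93.969/(target fraction) = 643.62 kg/h.

643.6 kg/h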